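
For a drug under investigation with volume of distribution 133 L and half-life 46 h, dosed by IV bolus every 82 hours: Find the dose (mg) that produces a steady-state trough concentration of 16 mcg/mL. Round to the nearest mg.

5193 mg

τ/t½ = 82/46 ≈ 1.7826, so f = (1/2)^(82/46) ≈ 0.290657.
Cmin,ss = (D/Vd)·f/(1−f), so D = Cmin,ss·Vd·(1−f)/f.
D = 16 × 133 × (1−f)/f ≈ 16 × 133 × 2.44048 ≈ 5193.34 mg.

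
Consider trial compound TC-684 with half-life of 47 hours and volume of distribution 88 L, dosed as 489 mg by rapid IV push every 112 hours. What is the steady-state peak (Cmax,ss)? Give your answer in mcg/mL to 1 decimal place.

Over one 112-h interval, 112/47 ≈ 2.383 half-lives elapse, leaving f ≈ 0.1917 of each dose.
Accumulation ratio R = 1/(1 − f) ≈ 1/0.8083 ≈ 1.2372.
Single-dose peak C₀ = D/Vd = 489/88 ≈ 5.557 mcg/mL.
Steady-state peak Cmax,ss = C₀·R ≈ 5.557 × 1.2372 ≈ 6.875 mcg/mL.

6.9 mcg/mL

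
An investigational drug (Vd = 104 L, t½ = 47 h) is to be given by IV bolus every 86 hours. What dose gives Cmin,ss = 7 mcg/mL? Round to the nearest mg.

τ/t½ = 86/47 ≈ 1.8298, so f = (1/2)^(86/47) ≈ 0.281306.
Cmin,ss = (D/Vd)·f/(1−f), so D = Cmin,ss·Vd·(1−f)/f.
D = 7 × 104 × (1−f)/f ≈ 7 × 104 × 2.55485 ≈ 1859.93 mg.

1860 mg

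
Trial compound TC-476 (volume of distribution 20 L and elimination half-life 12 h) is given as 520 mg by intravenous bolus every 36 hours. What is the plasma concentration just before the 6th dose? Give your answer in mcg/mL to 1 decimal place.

f = (1/2)^(τ/t½) = (1/2)^(36/12) ≈ 0.1250.
C₀ = D/Vd = 520/20 ≈ 26.000 mcg/mL.
Before the 6th dose, 5 doses have been given. Superposition: Cmin = C₀·(f + f² + … + f^5).
≈ 26.000 × (0.1250 + 0.0156 + 0.0020 + 0.0002 + 0.0000) ≈ 26.000 × 0.1428 ≈ 3.713 mcg/mL.

3.7 mcg/mL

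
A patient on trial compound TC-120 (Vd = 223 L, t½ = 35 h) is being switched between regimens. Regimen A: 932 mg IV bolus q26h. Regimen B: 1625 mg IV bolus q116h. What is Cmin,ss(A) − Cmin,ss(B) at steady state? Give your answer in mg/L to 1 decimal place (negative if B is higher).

5.4 mg/L

Regimen A: f = (1/2)^(26/35) ≈ 0.5976; Cmin,ss = (932/223)·f/(1−f) ≈ 6.207 mg/L.
Regimen B: f = (1/2)^(116/35) ≈ 0.1005; Cmin,ss = (1625/223)·f/(1−f) ≈ 0.814 mg/L.
Difference ≈ 6.207 − 0.814 ≈ 5.393 mg/L.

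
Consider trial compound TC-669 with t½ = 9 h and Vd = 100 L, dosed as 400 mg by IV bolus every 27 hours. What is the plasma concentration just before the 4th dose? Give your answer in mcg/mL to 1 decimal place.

0.6 mcg/mL

f = (1/2)^(τ/t½) = (1/2)^(27/9) ≈ 0.1250.
C₀ = D/Vd = 400/100 ≈ 4.000 mcg/mL.
Before the 4th dose, 3 doses have been given. Superposition: Cmin = C₀·(f + f² + … + f^3).
≈ 4.000 × (0.1250 + 0.0156 + 0.0020) ≈ 4.000 × 0.1426 ≈ 0.570 mcg/mL.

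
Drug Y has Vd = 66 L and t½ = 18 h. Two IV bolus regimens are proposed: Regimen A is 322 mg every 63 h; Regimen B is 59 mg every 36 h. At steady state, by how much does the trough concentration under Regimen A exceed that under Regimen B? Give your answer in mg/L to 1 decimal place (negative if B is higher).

Regimen A: f = (1/2)^(63/18) ≈ 0.0884; Cmin,ss = (322/66)·f/(1−f) ≈ 0.473 mg/L.
Regimen B: f = (1/2)^(36/18) ≈ 0.2500; Cmin,ss = (59/66)·f/(1−f) ≈ 0.298 mg/L.
Difference ≈ 0.473 − 0.298 ≈ 0.175 mg/L.

0.2 mg/L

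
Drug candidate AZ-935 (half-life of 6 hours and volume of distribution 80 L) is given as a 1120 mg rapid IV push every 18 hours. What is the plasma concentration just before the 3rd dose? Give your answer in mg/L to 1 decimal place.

f = (1/2)^(τ/t½) = (1/2)^(18/6) ≈ 0.1250.
C₀ = D/Vd = 1120/80 ≈ 14.000 mg/L.
Before the 3rd dose, 2 doses have been given. Superposition: Cmin = C₀·(f + f²).
≈ 14.000 × (0.1250 + 0.0156) ≈ 14.000 × 0.1406 ≈ 1.968 mg/L.

2.0 mg/L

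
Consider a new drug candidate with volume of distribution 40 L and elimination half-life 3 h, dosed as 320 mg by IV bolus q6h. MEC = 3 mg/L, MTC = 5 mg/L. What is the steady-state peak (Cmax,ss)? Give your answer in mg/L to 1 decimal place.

10.7 mg/L

The dosing interval is 2 half-lives, so f = 2^(−2) = 0.25.
Accumulation ratio R = 1/(1 − f) = 1/0.75 = 4/3.
Single-dose peak C₀ = D/Vd = 320/40 = 8 mg/L.
Steady-state peak Cmax,ss = C₀·R = 8 × 4/3 ≈ 10.667 mg/L.
Peak 10.7 mg/L vs MTC 5 mg/L: exceeds toxic threshold.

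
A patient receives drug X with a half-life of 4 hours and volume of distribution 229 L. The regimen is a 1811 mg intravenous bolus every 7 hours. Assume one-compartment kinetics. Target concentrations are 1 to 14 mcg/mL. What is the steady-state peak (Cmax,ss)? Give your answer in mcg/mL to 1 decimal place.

11.3 mcg/mL

k = ln2/t½ = ln2/4 ≈ 0.173287 h⁻¹; fraction remaining f = e^(−kτ) = e^(−0.173287×7) ≈ 0.2973.
Accumulation ratio R = 1/(1 − f) ≈ 1/0.7027 ≈ 1.4231.
Single-dose peak C₀ = D/Vd = 1811/229 ≈ 7.908 mcg/mL.
Cmax,ss = C₀/(1 − f) ≈ 7.908/0.7027 ≈ 11.254 mcg/mL.
Peak 11.3 mcg/mL vs MTC 14 mcg/mL: below toxic threshold.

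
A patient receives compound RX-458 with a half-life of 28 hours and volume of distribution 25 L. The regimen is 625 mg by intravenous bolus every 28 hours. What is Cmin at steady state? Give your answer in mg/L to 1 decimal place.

τ = 28 h = 1 half-life, so f = (1/2)^1 = 0.5.
At steady state, R = 1/(1 − 0.5) = 2/1.
Single-dose peak C₀ = D/Vd = 625/25 = 25 mg/L.
Steady-state peak Cmax,ss = C₀·R = 25 × 2/1 ≈ 50.000 mg/L.
Steady-state trough Cmin,ss = Cmax,ss·f ≈ 50.000 × 0.5 ≈ 25.000 mg/L.

25.0 mg/L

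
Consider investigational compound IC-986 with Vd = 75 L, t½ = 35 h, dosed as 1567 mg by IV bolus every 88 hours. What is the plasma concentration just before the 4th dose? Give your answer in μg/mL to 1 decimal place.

4.4 μg/mL

f = (1/2)^(τ/t½) = (1/2)^(88/35) ≈ 0.1750.
C₀ = D/Vd = 1567/75 ≈ 20.893 μg/mL.
Before the 4th dose, 3 doses have been given. Superposition: Cmin = C₀·(f + f² + … + f^3).
≈ 20.893 × (0.1750 + 0.0306 + 0.0054) ≈ 20.893 × 0.2110 ≈ 4.408 μg/mL.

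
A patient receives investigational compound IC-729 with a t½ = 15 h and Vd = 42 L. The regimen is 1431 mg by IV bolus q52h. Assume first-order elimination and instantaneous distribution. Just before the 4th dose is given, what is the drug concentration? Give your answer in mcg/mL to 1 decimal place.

3.4 mcg/mL

f = (1/2)^(τ/t½) = (1/2)^(52/15) ≈ 0.0905.
C₀ = D/Vd = 1431/42 ≈ 34.071 mcg/mL.
Before the 4th dose, 3 doses have been given. Superposition: Cmin = C₀·(f + f² + … + f^3).
≈ 34.071 × (0.0905 + 0.0082 + 0.0007) ≈ 34.071 × 0.0994 ≈ 3.387 mcg/mL.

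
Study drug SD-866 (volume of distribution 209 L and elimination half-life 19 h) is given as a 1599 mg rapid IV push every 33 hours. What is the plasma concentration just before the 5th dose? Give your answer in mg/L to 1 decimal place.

3.3 mg/L

f = (1/2)^(τ/t½) = (1/2)^(33/19) ≈ 0.3000.
C₀ = D/Vd = 1599/209 ≈ 7.651 mg/L.
Before the 5th dose, 4 doses have been given. Superposition: Cmin = C₀·(f + f² + … + f^4).
≈ 7.651 × (0.3000 + 0.0900 + 0.0270 + 0.0081) ≈ 7.651 × 0.4251 ≈ 3.252 mg/L.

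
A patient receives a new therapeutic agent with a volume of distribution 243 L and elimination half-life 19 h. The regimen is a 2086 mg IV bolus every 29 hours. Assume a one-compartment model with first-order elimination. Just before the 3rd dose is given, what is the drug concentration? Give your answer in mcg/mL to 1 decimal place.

f = (1/2)^(τ/t½) = (1/2)^(29/19) ≈ 0.3472.
C₀ = D/Vd = 2086/243 ≈ 8.584 mcg/mL.
Before the 3rd dose, 2 doses have been given. Superposition: Cmin = C₀·(f + f²).
≈ 8.584 × (0.3472 + 0.1205) ≈ 8.584 × 0.4677 ≈ 4.015 mcg/mL.

4.0 mcg/mL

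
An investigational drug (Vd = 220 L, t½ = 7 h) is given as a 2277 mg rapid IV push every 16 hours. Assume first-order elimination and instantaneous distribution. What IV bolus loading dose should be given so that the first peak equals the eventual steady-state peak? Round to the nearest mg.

f = (1/2)^(16/7) ≈ 0.205084; accumulation ratio R = 1/(1−f) ≈ 1.25799.
Loading dose to hit Cmax,ss on first dose: D_load = D_maint·R ≈ 2277 × 1.25799 ≈ 2864.44 mg.

2864 mg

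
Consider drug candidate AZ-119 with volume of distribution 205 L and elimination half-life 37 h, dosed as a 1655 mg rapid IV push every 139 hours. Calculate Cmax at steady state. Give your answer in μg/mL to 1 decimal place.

8.7 μg/mL

k = ln2/t½ = ln2/37 ≈ 0.018734 h⁻¹; fraction remaining f = e^(−kτ) = e^(−0.018734×139) ≈ 0.0740.
At steady state, accumulation factor R = 1/(1 − e^(−kτ)) ≈ 1.0799.
Each bolus raises the concentration by D/Vd = 1655/205 ≈ 8.073 μg/mL.
Steady-state peak Cmax,ss = C₀·R ≈ 8.073 × 1.0799 ≈ 8.718 μg/mL.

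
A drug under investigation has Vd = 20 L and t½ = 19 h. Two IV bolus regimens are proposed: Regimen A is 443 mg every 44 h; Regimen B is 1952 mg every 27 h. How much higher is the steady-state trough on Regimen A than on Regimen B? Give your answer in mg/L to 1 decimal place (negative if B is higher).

-52.6 mg/L

Regimen A: f = (1/2)^(44/19) ≈ 0.2009; Cmin,ss = (443/20)·f/(1−f) ≈ 5.569 mg/L.
Regimen B: f = (1/2)^(27/19) ≈ 0.3734; Cmin,ss = (1952/20)·f/(1−f) ≈ 58.161 mg/L.
Difference ≈ 5.569 − 58.161 ≈ -52.592 mg/L.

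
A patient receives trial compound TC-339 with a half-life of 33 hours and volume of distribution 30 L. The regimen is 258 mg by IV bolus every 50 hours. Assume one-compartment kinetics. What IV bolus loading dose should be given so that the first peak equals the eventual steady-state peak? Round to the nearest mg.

f = (1/2)^(50/33) ≈ 0.349860; accumulation ratio R = 1/(1−f) ≈ 1.53813.
Loading dose to hit Cmax,ss on first dose: D_load = D_maint·R ≈ 258 × 1.53813 ≈ 396.84 mg.

397 mg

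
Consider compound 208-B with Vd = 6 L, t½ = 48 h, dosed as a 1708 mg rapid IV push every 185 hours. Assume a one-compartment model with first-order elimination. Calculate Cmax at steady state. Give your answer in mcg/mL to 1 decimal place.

305.8 mcg/mL

τ/t½ = 185/48 ≈ 3.8542, so fraction remaining f = (1/2)^(185/48) ≈ 0.0691.
Accumulation ratio R = 1/(1 − f) ≈ 1/0.9309 ≈ 1.0742.
Each bolus raises the concentration by D/Vd = 1708/6 ≈ 284.667 mcg/mL.
Steady-state peak Cmax,ss = C₀·R ≈ 284.667 × 1.0742 ≈ 305.789 mcg/mL.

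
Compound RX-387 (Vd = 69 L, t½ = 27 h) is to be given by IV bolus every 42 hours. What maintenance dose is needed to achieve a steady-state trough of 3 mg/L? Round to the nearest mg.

401 mg

τ/t½ = 42/27 ≈ 1.5556, so f = (1/2)^(42/27) ≈ 0.340198.
Cmin,ss = (D/Vd)·f/(1−f), so D = Cmin,ss·Vd·(1−f)/f.
D = 3 × 69 × (1−f)/f ≈ 3 × 69 × 1.93946 ≈ 401.47 mg.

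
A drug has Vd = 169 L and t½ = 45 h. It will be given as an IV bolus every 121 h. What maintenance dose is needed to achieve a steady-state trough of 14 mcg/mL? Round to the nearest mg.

τ/t½ = 121/45 ≈ 2.6889, so f = (1/2)^(121/45) ≈ 0.155083.
Cmin,ss = (D/Vd)·f/(1−f), so D = Cmin,ss·Vd·(1−f)/f.
D = 14 × 169 × (1−f)/f ≈ 14 × 169 × 5.44816 ≈ 12890.35 mg.

12890 mg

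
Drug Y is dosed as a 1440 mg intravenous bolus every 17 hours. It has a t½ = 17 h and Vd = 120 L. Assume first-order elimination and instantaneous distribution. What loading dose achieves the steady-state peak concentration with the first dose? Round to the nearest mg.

2880 mg

f = (1/2)^(17/17) ≈ 0.500000; accumulation ratio R = 1/(1−f) ≈ 2.00000.
Loading dose to hit Cmax,ss on first dose: D_load = D_maint·R ≈ 1440 × 2.00000 ≈ 2880.00 mg.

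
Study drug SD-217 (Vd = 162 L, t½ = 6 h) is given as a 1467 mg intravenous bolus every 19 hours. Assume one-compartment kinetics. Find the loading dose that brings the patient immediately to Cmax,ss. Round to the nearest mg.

1651 mg

f = (1/2)^(19/6) ≈ 0.111362; accumulation ratio R = 1/(1−f) ≈ 1.12532.
Loading dose to hit Cmax,ss on first dose: D_load = D_maint·R ≈ 1467 × 1.12532 ≈ 1650.84 mg.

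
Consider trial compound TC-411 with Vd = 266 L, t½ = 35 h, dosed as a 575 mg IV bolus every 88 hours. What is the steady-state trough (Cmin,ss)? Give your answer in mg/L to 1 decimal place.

τ/t½ = 88/35 ≈ 2.5143, so fraction remaining f = (1/2)^(88/35) ≈ 0.1750.
Accumulation ratio R = 1/(1 − f) ≈ 1/0.8250 ≈ 1.2121.
Each bolus raises the concentration by D/Vd = 575/266 ≈ 2.162 mg/L.
Cmax,ss = C₀/(1 − f) ≈ 2.162/0.8250 ≈ 2.621 mg/L.
One interval later, Cmin,ss = Cmax,ss·e^(−kτ) ≈ 2.621 × 0.1750 ≈ 0.459 mg/L.

0.5 mg/L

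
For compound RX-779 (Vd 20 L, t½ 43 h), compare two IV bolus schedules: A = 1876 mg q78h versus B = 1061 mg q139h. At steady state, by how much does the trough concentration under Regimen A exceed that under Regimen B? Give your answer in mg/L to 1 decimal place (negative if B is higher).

31.0 mg/L

Regimen A: f = (1/2)^(78/43) ≈ 0.2844; Cmin,ss = (1876/20)·f/(1−f) ≈ 37.279 mg/L.
Regimen B: f = (1/2)^(139/43) ≈ 0.1064; Cmin,ss = (1061/20)·f/(1−f) ≈ 6.317 mg/L.
Difference ≈ 37.279 − 6.317 ≈ 30.962 mg/L.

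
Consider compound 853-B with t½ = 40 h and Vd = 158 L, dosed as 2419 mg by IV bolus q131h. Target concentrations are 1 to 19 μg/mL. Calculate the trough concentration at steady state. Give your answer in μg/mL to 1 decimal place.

τ/t½ = 131/40 ≈ 3.275, so fraction remaining f = (1/2)^(131/40) ≈ 0.1033.
Each bolus raises the concentration by D/Vd = 2419/158 ≈ 15.310 μg/mL.
Steady-state trough Cmin,ss = C₀·f/(1−f) ≈ 15.310 × 0.1033/0.8967 ≈ 1.764 μg/mL.
Trough 1.8 μg/mL vs MEC 1 μg/mL: adequate.

1.8 μg/mL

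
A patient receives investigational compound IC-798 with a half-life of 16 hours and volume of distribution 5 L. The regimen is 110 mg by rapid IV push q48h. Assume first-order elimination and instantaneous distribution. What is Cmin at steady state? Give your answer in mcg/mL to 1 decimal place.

3.1 mcg/mL

The dosing interval is 3 half-lives, so f = 2^(−3) = 0.125.
Accumulation ratio R = 1/(1 − f) = 1/0.875 = 8/7.
Single-dose peak C₀ = D/Vd = 110/5 = 22 mcg/mL.
Steady-state peak Cmax,ss = C₀·R = 22 × 8/7 ≈ 25.143 mcg/mL.
Steady-state trough Cmin,ss = Cmax,ss·f ≈ 25.143 × 0.125 ≈ 3.143 mcg/mL.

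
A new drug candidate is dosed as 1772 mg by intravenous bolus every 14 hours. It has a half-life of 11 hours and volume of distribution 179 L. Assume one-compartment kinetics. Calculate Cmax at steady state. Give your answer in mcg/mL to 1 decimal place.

16.9 mcg/mL

τ/t½ = 14/11 ≈ 1.2727, so fraction remaining f = (1/2)^(14/11) ≈ 0.4139.
At steady state, accumulation factor R = 1/(1 − e^(−kτ)) ≈ 1.7062.
Each bolus raises the concentration by D/Vd = 1772/179 ≈ 9.899 mcg/mL.
Steady-state peak Cmax,ss = C₀·R ≈ 9.899 × 1.7062 ≈ 16.890 mcg/mL.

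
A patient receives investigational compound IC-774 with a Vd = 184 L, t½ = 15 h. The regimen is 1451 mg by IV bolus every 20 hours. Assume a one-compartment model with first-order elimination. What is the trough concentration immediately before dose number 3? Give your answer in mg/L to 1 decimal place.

f = (1/2)^(τ/t½) = (1/2)^(20/15) ≈ 0.3969.
C₀ = D/Vd = 1451/184 ≈ 7.886 mg/L.
Before the 3rd dose, 2 doses have been given. Superposition: Cmin = C₀·(f + f²).
≈ 7.886 × (0.3969 + 0.1575) ≈ 7.886 × 0.5544 ≈ 4.372 mg/L.

4.4 mg/L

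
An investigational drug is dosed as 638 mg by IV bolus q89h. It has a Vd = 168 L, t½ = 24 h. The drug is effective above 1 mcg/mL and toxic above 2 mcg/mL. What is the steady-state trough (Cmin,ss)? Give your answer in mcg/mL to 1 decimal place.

0.3 mcg/mL

τ/t½ = 89/24 ≈ 3.7083, so fraction remaining f = (1/2)^(89/24) ≈ 0.0765.
At steady state, accumulation factor R = 1/(1 − e^(−kτ)) ≈ 1.0828.
Each bolus raises the concentration by D/Vd = 638/168 ≈ 3.798 mcg/mL.
Steady-state peak Cmax,ss = C₀·R ≈ 3.798 × 1.0828 ≈ 4.112 mcg/mL.
Steady-state trough Cmin,ss = Cmax,ss·f ≈ 4.112 × 0.0765 ≈ 0.315 mcg/mL.
Trough 0.3 mcg/mL vs MEC 1 mcg/mL: subtherapeutic.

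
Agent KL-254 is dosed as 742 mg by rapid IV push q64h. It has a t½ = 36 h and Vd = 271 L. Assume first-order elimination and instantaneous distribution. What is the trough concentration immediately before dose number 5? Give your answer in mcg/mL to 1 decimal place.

f = (1/2)^(τ/t½) = (1/2)^(64/36) ≈ 0.2916.
C₀ = D/Vd = 742/271 ≈ 2.738 mcg/mL.
Before the 5th dose, 4 doses have been given. Superposition: Cmin = C₀·(f + f² + … + f^4).
≈ 2.738 × (0.2916 + 0.0850 + 0.0248 + 0.0072) ≈ 2.738 × 0.4086 ≈ 1.119 mcg/mL.

1.1 mcg/mL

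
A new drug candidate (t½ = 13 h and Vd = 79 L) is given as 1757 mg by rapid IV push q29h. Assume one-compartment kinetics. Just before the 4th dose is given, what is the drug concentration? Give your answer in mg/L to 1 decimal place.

6.0 mg/L

f = (1/2)^(τ/t½) = (1/2)^(29/13) ≈ 0.2130.
C₀ = D/Vd = 1757/79 ≈ 22.241 mg/L.
Before the 4th dose, 3 doses have been given. Superposition: Cmin = C₀·(f + f² + … + f^3).
≈ 22.241 × (0.2130 + 0.0454 + 0.0097) ≈ 22.241 × 0.2681 ≈ 5.963 mg/L.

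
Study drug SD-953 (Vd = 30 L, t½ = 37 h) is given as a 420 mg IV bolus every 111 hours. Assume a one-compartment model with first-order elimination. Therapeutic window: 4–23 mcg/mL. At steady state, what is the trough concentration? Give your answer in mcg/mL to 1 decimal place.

2.0 mcg/mL

The dosing interval is 3 half-lives, so f = 2^(−3) = 0.125.
Accumulation ratio R = 1/(1 − f) = 1/0.875 = 8/7.
Single-dose peak C₀ = D/Vd = 420/30 = 14 mcg/mL.
Steady-state peak Cmax,ss = C₀·R = 14 × 8/7 ≈ 16.000 mcg/mL.
Steady-state trough Cmin,ss = Cmax,ss·f ≈ 16.000 × 0.125 ≈ 2.000 mcg/mL.
Trough 2.0 mcg/mL vs MEC 4 mcg/mL: subtherapeutic.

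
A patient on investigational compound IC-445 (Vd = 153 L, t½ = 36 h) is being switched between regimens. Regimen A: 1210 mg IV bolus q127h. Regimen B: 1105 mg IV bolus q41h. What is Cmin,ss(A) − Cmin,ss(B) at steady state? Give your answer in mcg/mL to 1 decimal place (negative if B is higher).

Regimen A: f = (1/2)^(127/36) ≈ 0.0867; Cmin,ss = (1210/153)·f/(1−f) ≈ 0.751 mcg/mL.
Regimen B: f = (1/2)^(41/36) ≈ 0.4541; Cmin,ss = (1105/153)·f/(1−f) ≈ 6.008 mcg/mL.
Difference ≈ 0.751 − 6.008 ≈ -5.257 mcg/mL.

-5.3 mcg/mL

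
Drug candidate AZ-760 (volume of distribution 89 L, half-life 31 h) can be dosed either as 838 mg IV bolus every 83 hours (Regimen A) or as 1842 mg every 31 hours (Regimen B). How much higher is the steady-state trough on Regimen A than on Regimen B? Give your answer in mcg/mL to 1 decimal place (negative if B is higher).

-19.0 mcg/mL

Regimen A: f = (1/2)^(83/31) ≈ 0.1563; Cmin,ss = (838/89)·f/(1−f) ≈ 1.744 mcg/mL.
Regimen B: f = (1/2)^(31/31) ≈ 0.5000; Cmin,ss = (1842/89)·f/(1−f) ≈ 20.697 mcg/mL.
Difference ≈ 1.744 − 20.697 ≈ -18.953 mcg/mL.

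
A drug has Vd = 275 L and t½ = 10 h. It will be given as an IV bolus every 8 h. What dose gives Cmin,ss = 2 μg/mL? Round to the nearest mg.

408 mg

τ/t½ = 8/10 ≈ 0.8, so f = (1/2)^(8/10) ≈ 0.574349.
Cmin,ss = (D/Vd)·f/(1−f), so D = Cmin,ss·Vd·(1−f)/f.
D = 2 × 275 × (1−f)/f ≈ 2 × 275 × 0.74110 ≈ 407.60 mg.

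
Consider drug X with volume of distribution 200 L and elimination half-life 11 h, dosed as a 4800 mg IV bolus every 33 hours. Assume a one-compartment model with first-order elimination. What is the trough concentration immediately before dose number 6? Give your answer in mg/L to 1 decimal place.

f = (1/2)^(τ/t½) = (1/2)^(33/11) ≈ 0.1250.
C₀ = D/Vd = 4800/200 ≈ 24.000 mg/L.
Before the 6th dose, 5 doses have been given. Superposition: Cmin = C₀·(f + f² + … + f^5).
≈ 24.000 × (0.1250 + 0.0156 + 0.0020 + 0.0002 + 0.0000) ≈ 24.000 × 0.1428 ≈ 3.427 mg/L.

3.4 mg/L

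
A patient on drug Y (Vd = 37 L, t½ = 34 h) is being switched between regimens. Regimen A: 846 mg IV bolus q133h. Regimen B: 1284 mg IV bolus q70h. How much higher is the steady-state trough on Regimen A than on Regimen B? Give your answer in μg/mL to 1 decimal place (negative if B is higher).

Regimen A: f = (1/2)^(133/34) ≈ 0.0664; Cmin,ss = (846/37)·f/(1−f) ≈ 1.626 μg/mL.
Regimen B: f = (1/2)^(70/34) ≈ 0.2400; Cmin,ss = (1284/37)·f/(1−f) ≈ 10.959 μg/mL.
Difference ≈ 1.626 − 10.959 ≈ -9.333 μg/mL.

-9.3 μg/mL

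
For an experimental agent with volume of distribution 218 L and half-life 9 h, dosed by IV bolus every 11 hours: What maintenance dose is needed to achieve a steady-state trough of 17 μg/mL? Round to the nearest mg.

4940 mg

τ/t½ = 11/9 ≈ 1.2222, so f = (1/2)^(11/9) ≈ 0.428622.
Cmin,ss = (D/Vd)·f/(1−f), so D = Cmin,ss·Vd·(1−f)/f.
D = 17 × 218 × (1−f)/f ≈ 17 × 218 × 1.33306 ≈ 4940.32 mg.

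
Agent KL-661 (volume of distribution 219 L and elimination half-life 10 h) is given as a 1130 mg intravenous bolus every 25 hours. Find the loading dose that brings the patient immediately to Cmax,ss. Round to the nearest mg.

f = (1/2)^(25/10) ≈ 0.176777; accumulation ratio R = 1/(1−f) ≈ 1.21474.
Loading dose to hit Cmax,ss on first dose: D_load = D_maint·R ≈ 1130 × 1.21474 ≈ 1372.66 mg.

1373 mg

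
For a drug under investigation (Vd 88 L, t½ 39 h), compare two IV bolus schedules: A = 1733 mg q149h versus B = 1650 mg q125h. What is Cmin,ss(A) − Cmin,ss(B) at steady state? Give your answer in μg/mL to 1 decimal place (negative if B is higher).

Regimen A: f = (1/2)^(149/39) ≈ 0.0708; Cmin,ss = (1733/88)·f/(1−f) ≈ 1.501 μg/mL.
Regimen B: f = (1/2)^(125/39) ≈ 0.1084; Cmin,ss = (1650/88)·f/(1−f) ≈ 2.280 μg/mL.
Difference ≈ 1.501 − 2.280 ≈ -0.779 μg/mL.

-0.8 μg/mL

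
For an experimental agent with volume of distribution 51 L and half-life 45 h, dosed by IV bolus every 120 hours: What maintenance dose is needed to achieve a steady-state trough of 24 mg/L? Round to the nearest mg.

τ/t½ = 120/45 ≈ 2.6667, so f = (1/2)^(120/45) ≈ 0.157490.
Cmin,ss = (D/Vd)·f/(1−f), so D = Cmin,ss·Vd·(1−f)/f.
D = 24 × 51 × (1−f)/f ≈ 24 × 51 × 5.34961 ≈ 6547.92 mg.

6548 mg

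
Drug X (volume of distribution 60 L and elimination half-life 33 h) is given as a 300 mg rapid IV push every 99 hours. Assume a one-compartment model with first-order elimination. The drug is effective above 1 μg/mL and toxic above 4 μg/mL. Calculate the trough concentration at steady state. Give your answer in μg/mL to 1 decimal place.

0.7 μg/mL

The dosing interval is 3 half-lives, so f = 2^(−3) = 0.125.
At steady state, R = 1/(1 − 0.125) = 8/7.
Single-dose peak C₀ = D/Vd = 300/60 = 5 μg/mL.
Steady-state peak Cmax,ss = C₀·R = 5 × 8/7 ≈ 5.714 μg/mL.
Steady-state trough Cmin,ss = Cmax,ss·f ≈ 5.714 × 0.125 ≈ 0.714 μg/mL.
Trough 0.7 μg/mL vs MEC 1 μg/mL: subtherapeutic.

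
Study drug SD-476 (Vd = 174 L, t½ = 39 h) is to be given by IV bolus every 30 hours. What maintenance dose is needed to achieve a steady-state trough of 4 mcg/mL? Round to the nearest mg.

490 mg

τ/t½ = 30/39 ≈ 0.76923, so f = (1/2)^(30/39) ≈ 0.586730.
Cmin,ss = (D/Vd)·f/(1−f), so D = Cmin,ss·Vd·(1−f)/f.
D = 4 × 174 × (1−f)/f ≈ 4 × 174 × 0.70436 ≈ 490.23 mg.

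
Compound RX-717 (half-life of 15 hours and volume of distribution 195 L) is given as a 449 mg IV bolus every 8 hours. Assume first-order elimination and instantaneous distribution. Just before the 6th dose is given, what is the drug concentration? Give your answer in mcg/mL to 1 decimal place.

4.3 mcg/mL

f = (1/2)^(τ/t½) = (1/2)^(8/15) ≈ 0.6910.
C₀ = D/Vd = 449/195 ≈ 2.303 mcg/mL.
Before the 6th dose, 5 doses have been given. Superposition: Cmin = C₀·(f + f² + … + f^5).
≈ 2.303 × (0.6910 + 0.4775 + 0.3299 + 0.2280 + 0.1575) ≈ 2.303 × 1.8839 ≈ 4.339 mcg/mL.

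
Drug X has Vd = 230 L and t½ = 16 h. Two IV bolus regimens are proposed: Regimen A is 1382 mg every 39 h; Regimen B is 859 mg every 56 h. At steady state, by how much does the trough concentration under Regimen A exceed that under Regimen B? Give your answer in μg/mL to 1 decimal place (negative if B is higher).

Regimen A: f = (1/2)^(39/16) ≈ 0.1846; Cmin,ss = (1382/230)·f/(1−f) ≈ 1.360 μg/mL.
Regimen B: f = (1/2)^(56/16) ≈ 0.0884; Cmin,ss = (859/230)·f/(1−f) ≈ 0.362 μg/mL.
Difference ≈ 1.360 − 0.362 ≈ 0.998 μg/mL.

1.0 μg/mL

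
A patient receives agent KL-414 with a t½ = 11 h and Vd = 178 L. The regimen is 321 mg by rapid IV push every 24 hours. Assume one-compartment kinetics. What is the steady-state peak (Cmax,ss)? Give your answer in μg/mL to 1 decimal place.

Over one 24-h interval, 24/11 ≈ 2.1818 half-lives elapse, leaving f ≈ 0.2204 of each dose.
Accumulation ratio R = 1/(1 − f) ≈ 1/0.7796 ≈ 1.2827.
Single-dose peak C₀ = D/Vd = 321/178 ≈ 1.803 μg/mL.
Cmax,ss = C₀/(1 − f) ≈ 1.803/0.7796 ≈ 2.313 μg/mL.

2.3 μg/mL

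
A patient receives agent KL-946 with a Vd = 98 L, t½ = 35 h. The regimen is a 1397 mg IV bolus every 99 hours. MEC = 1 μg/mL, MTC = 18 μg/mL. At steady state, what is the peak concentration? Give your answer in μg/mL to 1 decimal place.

τ/t½ = 99/35 ≈ 2.8286, so fraction remaining f = (1/2)^(99/35) ≈ 0.1408.
Accumulation ratio R = 1/(1 − f) ≈ 1/0.8592 ≈ 1.1639.
Single-dose peak C₀ = D/Vd = 1397/98 ≈ 14.255 μg/mL.
Steady-state peak Cmax,ss = C₀·R ≈ 14.255 × 1.1639 ≈ 16.591 μg/mL.
Peak 16.6 μg/mL vs MTC 18 μg/mL: below toxic threshold.

16.6 μg/mL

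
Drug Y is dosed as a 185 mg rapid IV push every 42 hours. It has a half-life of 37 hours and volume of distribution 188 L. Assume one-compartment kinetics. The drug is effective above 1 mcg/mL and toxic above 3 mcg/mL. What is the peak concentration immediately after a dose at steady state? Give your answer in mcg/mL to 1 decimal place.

τ/t½ = 42/37 ≈ 1.1351, so fraction remaining f = (1/2)^(42/37) ≈ 0.4553.
At steady state, accumulation factor R = 1/(1 − e^(−kτ)) ≈ 1.8359.
Single-dose peak C₀ = D/Vd = 185/188 ≈ 0.984 mcg/mL.
Cmax,ss = C₀/(1 − f) ≈ 0.984/0.5447 ≈ 1.806 mcg/mL.
Peak 1.8 mcg/mL vs MTC 3 mcg/mL: below toxic threshold.

1.8 mcg/mL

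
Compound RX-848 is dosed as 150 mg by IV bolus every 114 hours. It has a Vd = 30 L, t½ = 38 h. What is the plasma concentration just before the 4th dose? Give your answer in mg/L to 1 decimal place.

f = (1/2)^(τ/t½) = (1/2)^(114/38) ≈ 0.1250.
C₀ = D/Vd = 150/30 ≈ 5.000 mg/L.
Before the 4th dose, 3 doses have been given. Superposition: Cmin = C₀·(f + f² + … + f^3).
≈ 5.000 × (0.1250 + 0.0156 + 0.0020) ≈ 5.000 × 0.1426 ≈ 0.713 mg/L.

0.7 mg/L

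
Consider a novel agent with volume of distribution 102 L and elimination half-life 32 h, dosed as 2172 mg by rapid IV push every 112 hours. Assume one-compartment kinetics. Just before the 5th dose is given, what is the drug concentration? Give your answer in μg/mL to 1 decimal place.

f = (1/2)^(τ/t½) = (1/2)^(112/32) ≈ 0.0884.
C₀ = D/Vd = 2172/102 ≈ 21.294 μg/mL.
Before the 5th dose, 4 doses have been given. Superposition: Cmin = C₀·(f + f² + … + f^4).
≈ 21.294 × (0.0884 + 0.0078 + 0.0007 + 0.0001) ≈ 21.294 × 0.0970 ≈ 2.066 μg/mL.

2.1 μg/mL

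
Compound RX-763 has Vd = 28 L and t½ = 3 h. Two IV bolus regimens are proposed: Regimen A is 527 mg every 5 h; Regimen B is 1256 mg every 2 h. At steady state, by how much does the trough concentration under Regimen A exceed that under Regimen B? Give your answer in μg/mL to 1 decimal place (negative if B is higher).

-67.7 μg/mL

Regimen A: f = (1/2)^(5/3) ≈ 0.3150; Cmin,ss = (527/28)·f/(1−f) ≈ 8.655 μg/mL.
Regimen B: f = (1/2)^(2/3) ≈ 0.6300; Cmin,ss = (1256/28)·f/(1−f) ≈ 76.378 μg/mL.
Difference ≈ 8.655 − 76.378 ≈ -67.723 μg/mL.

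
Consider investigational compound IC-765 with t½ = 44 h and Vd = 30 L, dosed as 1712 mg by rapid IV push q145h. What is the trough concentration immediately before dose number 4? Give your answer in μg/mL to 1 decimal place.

6.5 μg/mL

f = (1/2)^(τ/t½) = (1/2)^(145/44) ≈ 0.1019.
C₀ = D/Vd = 1712/30 ≈ 57.067 μg/mL.
Before the 4th dose, 3 doses have been given. Superposition: Cmin = C₀·(f + f² + … + f^3).
≈ 57.067 × (0.1019 + 0.0104 + 0.0011) ≈ 57.067 × 0.1134 ≈ 6.471 μg/mL.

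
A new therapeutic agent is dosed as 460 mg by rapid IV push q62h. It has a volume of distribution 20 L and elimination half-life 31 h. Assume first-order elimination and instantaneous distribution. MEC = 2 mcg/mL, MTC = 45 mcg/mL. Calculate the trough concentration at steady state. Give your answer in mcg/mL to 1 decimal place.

7.7 mcg/mL

The dosing interval is 2 half-lives, so f = 2^(−2) = 0.25.
At steady state, R = 1/(1 − 0.25) = 4/3.
Single-dose peak C₀ = D/Vd = 460/20 = 23 mcg/mL.
Steady-state peak Cmax,ss = C₀·R = 23 × 4/3 ≈ 30.667 mcg/mL.
Steady-state trough Cmin,ss = Cmax,ss·f ≈ 30.667 × 0.25 ≈ 7.667 mcg/mL.
Trough 7.7 mcg/mL vs MEC 2 mcg/mL: adequate.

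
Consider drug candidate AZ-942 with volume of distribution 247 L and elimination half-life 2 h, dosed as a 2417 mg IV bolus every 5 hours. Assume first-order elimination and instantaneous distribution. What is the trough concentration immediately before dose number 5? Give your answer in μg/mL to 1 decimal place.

f = (1/2)^(τ/t½) = (1/2)^(5/2) ≈ 0.1768.
C₀ = D/Vd = 2417/247 ≈ 9.785 μg/mL.
Before the 5th dose, 4 doses have been given. Superposition: Cmin = C₀·(f + f² + … + f^4).
≈ 9.785 × (0.1768 + 0.0313 + 0.0055 + 0.0010) ≈ 9.785 × 0.2146 ≈ 2.100 μg/mL.

2.1 μg/mL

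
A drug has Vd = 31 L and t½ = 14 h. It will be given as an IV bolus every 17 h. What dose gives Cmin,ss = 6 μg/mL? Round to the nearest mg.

246 mg

τ/t½ = 17/14 ≈ 1.2143, so f = (1/2)^(17/14) ≈ 0.430986.
Cmin,ss = (D/Vd)·f/(1−f), so D = Cmin,ss·Vd·(1−f)/f.
D = 6 × 31 × (1−f)/f ≈ 6 × 31 × 1.32026 ≈ 245.57 mg.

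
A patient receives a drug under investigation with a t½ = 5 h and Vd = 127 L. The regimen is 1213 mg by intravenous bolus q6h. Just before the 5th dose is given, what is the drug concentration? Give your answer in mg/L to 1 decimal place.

7.1 mg/L

f = (1/2)^(τ/t½) = (1/2)^(6/5) ≈ 0.4353.
C₀ = D/Vd = 1213/127 ≈ 9.551 mg/L.
Before the 5th dose, 4 doses have been given. Superposition: Cmin = C₀·(f + f² + … + f^4).
≈ 9.551 × (0.4353 + 0.1895 + 0.0825 + 0.0359) ≈ 9.551 × 0.7432 ≈ 7.098 mg/L.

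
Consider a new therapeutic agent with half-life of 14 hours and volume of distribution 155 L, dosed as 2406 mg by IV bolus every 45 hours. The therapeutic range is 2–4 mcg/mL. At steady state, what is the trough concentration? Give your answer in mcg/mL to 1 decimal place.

1.9 mcg/mL

Over one 45-h interval, 45/14 ≈ 3.2143 half-lives elapse, leaving f ≈ 0.1077 of each dose.
Single-dose peak C₀ = D/Vd = 2406/155 ≈ 15.523 mcg/mL.
Steady-state trough Cmin,ss = C₀·f/(1−f) ≈ 15.523 × 0.1077/0.8923 ≈ 1.874 mcg/mL.
Trough 1.9 mcg/mL vs MEC 2 mcg/mL: subtherapeutic.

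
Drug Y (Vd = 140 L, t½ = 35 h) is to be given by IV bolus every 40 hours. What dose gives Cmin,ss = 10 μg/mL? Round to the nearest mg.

τ/t½ = 40/35 ≈ 1.1429, so f = (1/2)^(40/35) ≈ 0.452862.
Cmin,ss = (D/Vd)·f/(1−f), so D = Cmin,ss·Vd·(1−f)/f.
D = 10 × 140 × (1−f)/f ≈ 10 × 140 × 1.20818 ≈ 1691.45 mg.

1691 mg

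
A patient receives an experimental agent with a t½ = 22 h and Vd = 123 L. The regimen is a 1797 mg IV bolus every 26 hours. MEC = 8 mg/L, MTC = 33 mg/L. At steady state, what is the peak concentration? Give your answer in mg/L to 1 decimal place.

τ/t½ = 26/22 ≈ 1.1818, so fraction remaining f = (1/2)^(26/22) ≈ 0.4408.
At steady state, accumulation factor R = 1/(1 − e^(−kτ)) ≈ 1.7883.
Single-dose peak C₀ = D/Vd = 1797/123 ≈ 14.610 mg/L.
Cmax,ss = C₀/(1 − f) ≈ 14.610/0.5592 ≈ 26.127 mg/L.
Peak 26.1 mg/L vs MTC 33 mg/L: below toxic threshold.

26.1 mg/L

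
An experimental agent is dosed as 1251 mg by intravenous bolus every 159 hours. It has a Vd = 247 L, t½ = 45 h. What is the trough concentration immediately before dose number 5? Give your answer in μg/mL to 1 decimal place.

f = (1/2)^(τ/t½) = (1/2)^(159/45) ≈ 0.0864.
C₀ = D/Vd = 1251/247 ≈ 5.065 μg/mL.
Before the 5th dose, 4 doses have been given. Superposition: Cmin = C₀·(f + f² + … + f^4).
≈ 5.065 × (0.0864 + 0.0075 + 0.0006 + 0.0001) ≈ 5.065 × 0.0946 ≈ 0.479 μg/mL.

0.5 μg/mL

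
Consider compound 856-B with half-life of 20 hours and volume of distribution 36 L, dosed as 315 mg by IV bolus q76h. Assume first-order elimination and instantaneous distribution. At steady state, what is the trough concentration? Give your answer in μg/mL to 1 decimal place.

k = ln2/t½ = ln2/20 ≈ 0.034657 h⁻¹; fraction remaining f = e^(−kτ) = e^(−0.034657×76) ≈ 0.0718.
Single-dose peak C₀ = D/Vd = 315/36 ≈ 8.750 μg/mL.
Steady-state trough Cmin,ss = C₀·f/(1−f) ≈ 8.750 × 0.0718/0.9282 ≈ 0.677 μg/mL.

0.7 μg/mL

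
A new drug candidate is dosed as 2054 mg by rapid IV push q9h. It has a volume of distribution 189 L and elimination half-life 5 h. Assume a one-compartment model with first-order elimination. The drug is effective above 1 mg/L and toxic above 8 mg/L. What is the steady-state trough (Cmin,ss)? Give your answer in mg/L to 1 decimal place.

τ/t½ = 9/5 ≈ 1.8, so fraction remaining f = (1/2)^(9/5) ≈ 0.2872.
Single-dose peak C₀ = D/Vd = 2054/189 ≈ 10.868 mg/L.
Steady-state trough Cmin,ss = C₀·f/(1−f) ≈ 10.868 × 0.2872/0.7128 ≈ 4.379 mg/L.
Trough 4.4 mg/L vs MEC 1 mg/L: adequate.

4.4 mg/L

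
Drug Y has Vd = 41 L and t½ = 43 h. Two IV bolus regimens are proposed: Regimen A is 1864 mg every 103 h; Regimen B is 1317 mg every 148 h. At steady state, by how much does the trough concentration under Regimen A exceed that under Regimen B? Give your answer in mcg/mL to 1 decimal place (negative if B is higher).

7.4 mcg/mL

Regimen A: f = (1/2)^(103/43) ≈ 0.1901; Cmin,ss = (1864/41)·f/(1−f) ≈ 10.671 mcg/mL.
Regimen B: f = (1/2)^(148/43) ≈ 0.0920; Cmin,ss = (1317/41)·f/(1−f) ≈ 3.255 mcg/mL.
Difference ≈ 10.671 − 3.255 ≈ 7.416 mcg/mL.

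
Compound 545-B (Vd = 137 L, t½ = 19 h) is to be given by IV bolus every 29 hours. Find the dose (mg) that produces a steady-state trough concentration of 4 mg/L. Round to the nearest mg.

τ/t½ = 29/19 ≈ 1.5263, so f = (1/2)^(29/19) ≈ 0.347163.
Cmin,ss = (D/Vd)·f/(1−f), so D = Cmin,ss·Vd·(1−f)/f.
D = 4 × 137 × (1−f)/f ≈ 4 × 137 × 1.88049 ≈ 1030.51 mg.

1031 mg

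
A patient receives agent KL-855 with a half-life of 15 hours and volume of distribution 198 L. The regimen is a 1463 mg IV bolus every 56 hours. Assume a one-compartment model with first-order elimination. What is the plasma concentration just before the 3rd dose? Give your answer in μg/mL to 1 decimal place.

f = (1/2)^(τ/t½) = (1/2)^(56/15) ≈ 0.0752.
C₀ = D/Vd = 1463/198 ≈ 7.389 μg/mL.
Before the 3rd dose, 2 doses have been given. Superposition: Cmin = C₀·(f + f²).
≈ 7.389 × (0.0752 + 0.0057) ≈ 7.389 × 0.0809 ≈ 0.598 μg/mL.

0.6 μg/mL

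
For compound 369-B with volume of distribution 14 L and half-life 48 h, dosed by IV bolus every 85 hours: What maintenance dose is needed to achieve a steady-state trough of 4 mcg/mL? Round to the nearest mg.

τ/t½ = 85/48 ≈ 1.7708, so f = (1/2)^(85/48) ≈ 0.293039.
Cmin,ss = (D/Vd)·f/(1−f), so D = Cmin,ss·Vd·(1−f)/f.
D = 4 × 14 × (1−f)/f ≈ 4 × 14 × 2.41252 ≈ 135.10 mg.

135 mg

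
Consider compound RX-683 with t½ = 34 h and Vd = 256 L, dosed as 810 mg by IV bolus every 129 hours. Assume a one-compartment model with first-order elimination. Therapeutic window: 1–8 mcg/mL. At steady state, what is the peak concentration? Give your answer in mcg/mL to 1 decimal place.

3.4 mcg/mL

Over one 129-h interval, 129/34 ≈ 3.7941 half-lives elapse, leaving f ≈ 0.0721 of each dose.
At steady state, accumulation factor R = 1/(1 − e^(−kτ)) ≈ 1.0777.
Each bolus raises the concentration by D/Vd = 810/256 ≈ 3.164 mcg/mL.
Steady-state peak Cmax,ss = C₀·R ≈ 3.164 × 1.0777 ≈ 3.410 mcg/mL.
Peak 3.4 mcg/mL vs MTC 8 mcg/mL: below toxic threshold.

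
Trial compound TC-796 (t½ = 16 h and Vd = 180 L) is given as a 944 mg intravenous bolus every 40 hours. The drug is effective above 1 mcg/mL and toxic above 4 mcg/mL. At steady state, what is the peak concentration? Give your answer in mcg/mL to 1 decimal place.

6.4 mcg/mL

τ/t½ = 40/16 ≈ 2.5, so fraction remaining f = (1/2)^(40/16) ≈ 0.1768.
Accumulation ratio R = 1/(1 − f) ≈ 1/0.8232 ≈ 1.2148.
Each bolus raises the concentration by D/Vd = 944/180 ≈ 5.244 mcg/mL.
Steady-state peak Cmax,ss = C₀·R ≈ 5.244 × 1.2148 ≈ 6.370 mcg/mL.
Peak 6.4 mcg/mL vs MTC 4 mcg/mL: exceeds toxic threshold.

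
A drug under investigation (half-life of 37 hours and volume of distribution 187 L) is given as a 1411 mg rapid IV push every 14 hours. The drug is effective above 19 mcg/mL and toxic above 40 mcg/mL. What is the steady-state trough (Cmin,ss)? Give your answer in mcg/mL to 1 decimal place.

25.2 mcg/mL

Over one 14-h interval, 14/37 ≈ 0.37838 half-lives elapse, leaving f ≈ 0.7693 of each dose.
Single-dose peak C₀ = D/Vd = 1411/187 ≈ 7.545 mcg/mL.
Steady-state trough Cmin,ss = C₀·f/(1−f) ≈ 7.545 × 0.7693/0.2307 ≈ 25.160 mcg/mL.
Trough 25.2 mcg/mL vs MEC 19 mcg/mL: adequate.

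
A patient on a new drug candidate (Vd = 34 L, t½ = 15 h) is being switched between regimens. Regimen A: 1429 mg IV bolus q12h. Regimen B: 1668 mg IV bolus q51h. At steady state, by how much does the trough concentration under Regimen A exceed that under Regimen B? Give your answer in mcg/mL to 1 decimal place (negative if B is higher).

51.6 mcg/mL

Regimen A: f = (1/2)^(12/15) ≈ 0.5743; Cmin,ss = (1429/34)·f/(1−f) ≈ 56.701 mcg/mL.
Regimen B: f = (1/2)^(51/15) ≈ 0.0947; Cmin,ss = (1668/34)·f/(1−f) ≈ 5.132 mcg/mL.
Difference ≈ 56.701 − 5.132 ≈ 51.569 mcg/mL.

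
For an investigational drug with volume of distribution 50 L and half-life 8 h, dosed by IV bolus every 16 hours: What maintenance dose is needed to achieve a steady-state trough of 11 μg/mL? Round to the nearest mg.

1650 mg

τ/t½ = 16/8 ≈ 2, so f = (1/2)^(16/8) ≈ 0.250000.
Cmin,ss = (D/Vd)·f/(1−f), so D = Cmin,ss·Vd·(1−f)/f.
D = 11 × 50 × (1−f)/f ≈ 11 × 50 × 3.00000 ≈ 1650.00 mg.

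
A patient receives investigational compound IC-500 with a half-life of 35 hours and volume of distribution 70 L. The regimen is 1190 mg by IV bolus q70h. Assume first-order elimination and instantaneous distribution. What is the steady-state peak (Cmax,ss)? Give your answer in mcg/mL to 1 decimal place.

The dosing interval is 2 half-lives, so f = 2^(−2) = 0.25.
At steady state, R = 1/(1 − 0.25) = 4/3.
Single-dose peak C₀ = D/Vd = 1190/70 = 17 mcg/mL.
Steady-state peak Cmax,ss = C₀·R = 17 × 4/3 ≈ 22.667 mcg/mL.

22.7 mcg/mL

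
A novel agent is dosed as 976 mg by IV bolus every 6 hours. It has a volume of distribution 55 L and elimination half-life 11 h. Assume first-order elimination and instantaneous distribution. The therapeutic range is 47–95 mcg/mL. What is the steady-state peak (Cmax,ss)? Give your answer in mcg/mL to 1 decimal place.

τ/t½ = 6/11 ≈ 0.54545, so fraction remaining f = (1/2)^(6/11) ≈ 0.6852.
Accumulation ratio R = 1/(1 − f) ≈ 1/0.3148 ≈ 3.1766.
Each bolus raises the concentration by D/Vd = 976/55 ≈ 17.745 mcg/mL.
Cmax,ss = C₀/(1 − f) ≈ 17.745/0.3148 ≈ 56.369 mcg/mL.
Peak 56.4 mcg/mL vs MTC 95 mcg/mL: below toxic threshold.

56.4 mcg/mL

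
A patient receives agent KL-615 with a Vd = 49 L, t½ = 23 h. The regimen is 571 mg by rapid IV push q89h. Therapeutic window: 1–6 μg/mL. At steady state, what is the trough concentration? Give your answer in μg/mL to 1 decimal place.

k = ln2/t½ = ln2/23 ≈ 0.030137 h⁻¹; fraction remaining f = e^(−kτ) = e^(−0.030137×89) ≈ 0.0684.
At steady state, accumulation factor R = 1/(1 − e^(−kτ)) ≈ 1.0734.
Each bolus raises the concentration by D/Vd = 571/49 ≈ 11.653 μg/mL.
Steady-state peak Cmax,ss = C₀·R ≈ 11.653 × 1.0734 ≈ 12.508 μg/mL.
One interval later, Cmin,ss = Cmax,ss·e^(−kτ) ≈ 12.508 × 0.0684 ≈ 0.856 μg/mL.
Trough 0.9 μg/mL vs MEC 1 μg/mL: subtherapeutic.

0.9 μg/mL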